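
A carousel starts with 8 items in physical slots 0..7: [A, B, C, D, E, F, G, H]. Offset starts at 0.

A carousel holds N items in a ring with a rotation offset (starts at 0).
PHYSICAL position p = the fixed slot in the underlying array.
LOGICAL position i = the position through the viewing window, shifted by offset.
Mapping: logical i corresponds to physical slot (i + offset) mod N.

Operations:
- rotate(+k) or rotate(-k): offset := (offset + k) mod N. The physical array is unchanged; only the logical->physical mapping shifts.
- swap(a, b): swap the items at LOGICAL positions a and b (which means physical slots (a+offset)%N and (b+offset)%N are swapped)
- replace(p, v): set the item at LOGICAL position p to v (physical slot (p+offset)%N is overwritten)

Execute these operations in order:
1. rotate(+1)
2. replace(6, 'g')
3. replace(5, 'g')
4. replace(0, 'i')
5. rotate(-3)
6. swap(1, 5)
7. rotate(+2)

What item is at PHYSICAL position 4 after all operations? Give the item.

After op 1 (rotate(+1)): offset=1, physical=[A,B,C,D,E,F,G,H], logical=[B,C,D,E,F,G,H,A]
After op 2 (replace(6, 'g')): offset=1, physical=[A,B,C,D,E,F,G,g], logical=[B,C,D,E,F,G,g,A]
After op 3 (replace(5, 'g')): offset=1, physical=[A,B,C,D,E,F,g,g], logical=[B,C,D,E,F,g,g,A]
After op 4 (replace(0, 'i')): offset=1, physical=[A,i,C,D,E,F,g,g], logical=[i,C,D,E,F,g,g,A]
After op 5 (rotate(-3)): offset=6, physical=[A,i,C,D,E,F,g,g], logical=[g,g,A,i,C,D,E,F]
After op 6 (swap(1, 5)): offset=6, physical=[A,i,C,g,E,F,g,D], logical=[g,D,A,i,C,g,E,F]
After op 7 (rotate(+2)): offset=0, physical=[A,i,C,g,E,F,g,D], logical=[A,i,C,g,E,F,g,D]

Answer: E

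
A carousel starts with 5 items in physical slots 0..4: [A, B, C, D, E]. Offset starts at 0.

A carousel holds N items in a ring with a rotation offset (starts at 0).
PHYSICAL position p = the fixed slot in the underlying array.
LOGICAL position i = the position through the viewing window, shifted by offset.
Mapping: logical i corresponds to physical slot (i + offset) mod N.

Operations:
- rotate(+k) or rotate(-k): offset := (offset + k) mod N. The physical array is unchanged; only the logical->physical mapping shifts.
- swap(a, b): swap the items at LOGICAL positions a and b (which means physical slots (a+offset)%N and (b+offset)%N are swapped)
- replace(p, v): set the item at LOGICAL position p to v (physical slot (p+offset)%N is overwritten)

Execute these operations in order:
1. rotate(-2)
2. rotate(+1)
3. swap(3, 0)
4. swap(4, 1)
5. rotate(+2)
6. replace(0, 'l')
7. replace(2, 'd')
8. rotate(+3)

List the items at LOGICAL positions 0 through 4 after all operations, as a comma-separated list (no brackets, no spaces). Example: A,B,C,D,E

After op 1 (rotate(-2)): offset=3, physical=[A,B,C,D,E], logical=[D,E,A,B,C]
After op 2 (rotate(+1)): offset=4, physical=[A,B,C,D,E], logical=[E,A,B,C,D]
After op 3 (swap(3, 0)): offset=4, physical=[A,B,E,D,C], logical=[C,A,B,E,D]
After op 4 (swap(4, 1)): offset=4, physical=[D,B,E,A,C], logical=[C,D,B,E,A]
After op 5 (rotate(+2)): offset=1, physical=[D,B,E,A,C], logical=[B,E,A,C,D]
After op 6 (replace(0, 'l')): offset=1, physical=[D,l,E,A,C], logical=[l,E,A,C,D]
After op 7 (replace(2, 'd')): offset=1, physical=[D,l,E,d,C], logical=[l,E,d,C,D]
After op 8 (rotate(+3)): offset=4, physical=[D,l,E,d,C], logical=[C,D,l,E,d]

Answer: C,D,l,E,d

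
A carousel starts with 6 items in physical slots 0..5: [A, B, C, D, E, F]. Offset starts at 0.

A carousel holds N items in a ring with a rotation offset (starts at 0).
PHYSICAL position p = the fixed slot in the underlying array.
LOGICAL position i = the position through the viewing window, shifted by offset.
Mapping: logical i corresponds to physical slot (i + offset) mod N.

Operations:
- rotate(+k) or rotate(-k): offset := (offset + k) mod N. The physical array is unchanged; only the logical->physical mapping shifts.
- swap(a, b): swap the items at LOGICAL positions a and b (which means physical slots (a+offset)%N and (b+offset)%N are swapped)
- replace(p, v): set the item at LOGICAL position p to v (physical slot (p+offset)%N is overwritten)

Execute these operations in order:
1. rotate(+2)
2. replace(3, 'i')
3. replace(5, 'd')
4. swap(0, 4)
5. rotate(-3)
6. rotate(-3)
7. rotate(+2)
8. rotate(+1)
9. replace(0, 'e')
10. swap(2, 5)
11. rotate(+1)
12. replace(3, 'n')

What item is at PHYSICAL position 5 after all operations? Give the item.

After op 1 (rotate(+2)): offset=2, physical=[A,B,C,D,E,F], logical=[C,D,E,F,A,B]
After op 2 (replace(3, 'i')): offset=2, physical=[A,B,C,D,E,i], logical=[C,D,E,i,A,B]
After op 3 (replace(5, 'd')): offset=2, physical=[A,d,C,D,E,i], logical=[C,D,E,i,A,d]
After op 4 (swap(0, 4)): offset=2, physical=[C,d,A,D,E,i], logical=[A,D,E,i,C,d]
After op 5 (rotate(-3)): offset=5, physical=[C,d,A,D,E,i], logical=[i,C,d,A,D,E]
After op 6 (rotate(-3)): offset=2, physical=[C,d,A,D,E,i], logical=[A,D,E,i,C,d]
After op 7 (rotate(+2)): offset=4, physical=[C,d,A,D,E,i], logical=[E,i,C,d,A,D]
After op 8 (rotate(+1)): offset=5, physical=[C,d,A,D,E,i], logical=[i,C,d,A,D,E]
After op 9 (replace(0, 'e')): offset=5, physical=[C,d,A,D,E,e], logical=[e,C,d,A,D,E]
After op 10 (swap(2, 5)): offset=5, physical=[C,E,A,D,d,e], logical=[e,C,E,A,D,d]
After op 11 (rotate(+1)): offset=0, physical=[C,E,A,D,d,e], logical=[C,E,A,D,d,e]
After op 12 (replace(3, 'n')): offset=0, physical=[C,E,A,n,d,e], logical=[C,E,A,n,d,e]

Answer: e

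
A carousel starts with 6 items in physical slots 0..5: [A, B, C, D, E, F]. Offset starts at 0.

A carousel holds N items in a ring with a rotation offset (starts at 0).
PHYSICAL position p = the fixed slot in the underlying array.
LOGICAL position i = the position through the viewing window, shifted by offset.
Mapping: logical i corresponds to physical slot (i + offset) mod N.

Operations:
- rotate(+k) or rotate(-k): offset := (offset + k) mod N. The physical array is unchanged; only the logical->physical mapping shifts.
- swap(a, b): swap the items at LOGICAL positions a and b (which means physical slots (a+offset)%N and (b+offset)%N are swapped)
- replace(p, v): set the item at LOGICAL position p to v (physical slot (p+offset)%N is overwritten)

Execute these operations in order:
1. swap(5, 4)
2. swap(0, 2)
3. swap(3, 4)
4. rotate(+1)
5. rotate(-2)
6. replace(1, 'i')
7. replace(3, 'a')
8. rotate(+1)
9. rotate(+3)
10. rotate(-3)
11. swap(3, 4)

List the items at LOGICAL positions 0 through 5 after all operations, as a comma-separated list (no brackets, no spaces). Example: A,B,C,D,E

Answer: i,B,a,D,F,E

Derivation:
After op 1 (swap(5, 4)): offset=0, physical=[A,B,C,D,F,E], logical=[A,B,C,D,F,E]
After op 2 (swap(0, 2)): offset=0, physical=[C,B,A,D,F,E], logical=[C,B,A,D,F,E]
After op 3 (swap(3, 4)): offset=0, physical=[C,B,A,F,D,E], logical=[C,B,A,F,D,E]
After op 4 (rotate(+1)): offset=1, physical=[C,B,A,F,D,E], logical=[B,A,F,D,E,C]
After op 5 (rotate(-2)): offset=5, physical=[C,B,A,F,D,E], logical=[E,C,B,A,F,D]
After op 6 (replace(1, 'i')): offset=5, physical=[i,B,A,F,D,E], logical=[E,i,B,A,F,D]
After op 7 (replace(3, 'a')): offset=5, physical=[i,B,a,F,D,E], logical=[E,i,B,a,F,D]
After op 8 (rotate(+1)): offset=0, physical=[i,B,a,F,D,E], logical=[i,B,a,F,D,E]
After op 9 (rotate(+3)): offset=3, physical=[i,B,a,F,D,E], logical=[F,D,E,i,B,a]
After op 10 (rotate(-3)): offset=0, physical=[i,B,a,F,D,E], logical=[i,B,a,F,D,E]
After op 11 (swap(3, 4)): offset=0, physical=[i,B,a,D,F,E], logical=[i,B,a,D,F,E]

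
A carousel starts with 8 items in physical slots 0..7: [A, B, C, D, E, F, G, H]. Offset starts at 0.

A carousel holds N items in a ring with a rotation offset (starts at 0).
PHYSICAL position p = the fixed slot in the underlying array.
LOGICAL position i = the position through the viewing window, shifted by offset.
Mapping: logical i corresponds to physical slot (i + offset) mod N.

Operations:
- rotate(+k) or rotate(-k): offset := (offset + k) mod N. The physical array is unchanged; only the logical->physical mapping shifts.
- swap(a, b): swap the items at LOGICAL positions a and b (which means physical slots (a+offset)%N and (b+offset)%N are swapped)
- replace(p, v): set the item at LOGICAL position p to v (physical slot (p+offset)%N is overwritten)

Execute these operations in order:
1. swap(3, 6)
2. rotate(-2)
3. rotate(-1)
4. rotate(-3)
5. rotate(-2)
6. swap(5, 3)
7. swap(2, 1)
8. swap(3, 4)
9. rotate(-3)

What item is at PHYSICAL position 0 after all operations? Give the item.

After op 1 (swap(3, 6)): offset=0, physical=[A,B,C,G,E,F,D,H], logical=[A,B,C,G,E,F,D,H]
After op 2 (rotate(-2)): offset=6, physical=[A,B,C,G,E,F,D,H], logical=[D,H,A,B,C,G,E,F]
After op 3 (rotate(-1)): offset=5, physical=[A,B,C,G,E,F,D,H], logical=[F,D,H,A,B,C,G,E]
After op 4 (rotate(-3)): offset=2, physical=[A,B,C,G,E,F,D,H], logical=[C,G,E,F,D,H,A,B]
After op 5 (rotate(-2)): offset=0, physical=[A,B,C,G,E,F,D,H], logical=[A,B,C,G,E,F,D,H]
After op 6 (swap(5, 3)): offset=0, physical=[A,B,C,F,E,G,D,H], logical=[A,B,C,F,E,G,D,H]
After op 7 (swap(2, 1)): offset=0, physical=[A,C,B,F,E,G,D,H], logical=[A,C,B,F,E,G,D,H]
After op 8 (swap(3, 4)): offset=0, physical=[A,C,B,E,F,G,D,H], logical=[A,C,B,E,F,G,D,H]
After op 9 (rotate(-3)): offset=5, physical=[A,C,B,E,F,G,D,H], logical=[G,D,H,A,C,B,E,F]

Answer: A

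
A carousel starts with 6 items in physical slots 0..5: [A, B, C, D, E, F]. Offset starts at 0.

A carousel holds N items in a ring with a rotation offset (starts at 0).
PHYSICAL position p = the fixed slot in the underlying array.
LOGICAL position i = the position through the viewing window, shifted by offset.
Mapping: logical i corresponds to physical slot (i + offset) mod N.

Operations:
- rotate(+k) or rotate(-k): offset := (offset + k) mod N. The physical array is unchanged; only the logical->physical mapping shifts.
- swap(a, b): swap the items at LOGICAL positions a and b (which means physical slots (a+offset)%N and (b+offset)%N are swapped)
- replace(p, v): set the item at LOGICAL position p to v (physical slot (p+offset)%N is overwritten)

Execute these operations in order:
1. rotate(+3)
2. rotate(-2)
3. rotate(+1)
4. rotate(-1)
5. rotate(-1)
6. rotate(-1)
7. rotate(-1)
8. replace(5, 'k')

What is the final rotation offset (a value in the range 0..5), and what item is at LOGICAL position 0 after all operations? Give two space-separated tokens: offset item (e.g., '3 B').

After op 1 (rotate(+3)): offset=3, physical=[A,B,C,D,E,F], logical=[D,E,F,A,B,C]
After op 2 (rotate(-2)): offset=1, physical=[A,B,C,D,E,F], logical=[B,C,D,E,F,A]
After op 3 (rotate(+1)): offset=2, physical=[A,B,C,D,E,F], logical=[C,D,E,F,A,B]
After op 4 (rotate(-1)): offset=1, physical=[A,B,C,D,E,F], logical=[B,C,D,E,F,A]
After op 5 (rotate(-1)): offset=0, physical=[A,B,C,D,E,F], logical=[A,B,C,D,E,F]
After op 6 (rotate(-1)): offset=5, physical=[A,B,C,D,E,F], logical=[F,A,B,C,D,E]
After op 7 (rotate(-1)): offset=4, physical=[A,B,C,D,E,F], logical=[E,F,A,B,C,D]
After op 8 (replace(5, 'k')): offset=4, physical=[A,B,C,k,E,F], logical=[E,F,A,B,C,k]

Answer: 4 E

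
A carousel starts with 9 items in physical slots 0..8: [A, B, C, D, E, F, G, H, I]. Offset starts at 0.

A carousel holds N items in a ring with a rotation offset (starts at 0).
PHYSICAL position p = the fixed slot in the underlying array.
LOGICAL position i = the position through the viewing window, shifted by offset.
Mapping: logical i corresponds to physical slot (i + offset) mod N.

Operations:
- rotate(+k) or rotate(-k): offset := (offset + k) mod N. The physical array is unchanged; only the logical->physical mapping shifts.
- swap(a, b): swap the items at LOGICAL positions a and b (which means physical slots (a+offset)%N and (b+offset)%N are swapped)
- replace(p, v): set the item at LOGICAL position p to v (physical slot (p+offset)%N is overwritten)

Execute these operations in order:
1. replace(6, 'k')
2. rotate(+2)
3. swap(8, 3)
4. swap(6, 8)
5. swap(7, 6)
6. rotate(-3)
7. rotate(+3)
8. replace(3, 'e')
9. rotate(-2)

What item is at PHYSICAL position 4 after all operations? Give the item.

After op 1 (replace(6, 'k')): offset=0, physical=[A,B,C,D,E,F,k,H,I], logical=[A,B,C,D,E,F,k,H,I]
After op 2 (rotate(+2)): offset=2, physical=[A,B,C,D,E,F,k,H,I], logical=[C,D,E,F,k,H,I,A,B]
After op 3 (swap(8, 3)): offset=2, physical=[A,F,C,D,E,B,k,H,I], logical=[C,D,E,B,k,H,I,A,F]
After op 4 (swap(6, 8)): offset=2, physical=[A,I,C,D,E,B,k,H,F], logical=[C,D,E,B,k,H,F,A,I]
After op 5 (swap(7, 6)): offset=2, physical=[F,I,C,D,E,B,k,H,A], logical=[C,D,E,B,k,H,A,F,I]
After op 6 (rotate(-3)): offset=8, physical=[F,I,C,D,E,B,k,H,A], logical=[A,F,I,C,D,E,B,k,H]
After op 7 (rotate(+3)): offset=2, physical=[F,I,C,D,E,B,k,H,A], logical=[C,D,E,B,k,H,A,F,I]
After op 8 (replace(3, 'e')): offset=2, physical=[F,I,C,D,E,e,k,H,A], logical=[C,D,E,e,k,H,A,F,I]
After op 9 (rotate(-2)): offset=0, physical=[F,I,C,D,E,e,k,H,A], logical=[F,I,C,D,E,e,k,H,A]

Answer: E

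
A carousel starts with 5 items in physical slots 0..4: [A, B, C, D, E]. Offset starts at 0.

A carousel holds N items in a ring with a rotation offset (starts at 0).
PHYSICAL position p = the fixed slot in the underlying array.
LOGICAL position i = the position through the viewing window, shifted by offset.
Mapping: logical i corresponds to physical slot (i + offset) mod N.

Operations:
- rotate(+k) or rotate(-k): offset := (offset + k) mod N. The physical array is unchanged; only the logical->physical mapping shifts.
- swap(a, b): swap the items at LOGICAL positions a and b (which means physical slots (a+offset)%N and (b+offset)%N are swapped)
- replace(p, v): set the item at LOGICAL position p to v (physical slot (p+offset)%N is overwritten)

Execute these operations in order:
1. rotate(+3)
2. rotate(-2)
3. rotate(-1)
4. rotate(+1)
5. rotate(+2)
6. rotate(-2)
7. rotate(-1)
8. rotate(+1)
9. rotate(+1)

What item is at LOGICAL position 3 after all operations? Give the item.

Answer: A

Derivation:
After op 1 (rotate(+3)): offset=3, physical=[A,B,C,D,E], logical=[D,E,A,B,C]
After op 2 (rotate(-2)): offset=1, physical=[A,B,C,D,E], logical=[B,C,D,E,A]
After op 3 (rotate(-1)): offset=0, physical=[A,B,C,D,E], logical=[A,B,C,D,E]
After op 4 (rotate(+1)): offset=1, physical=[A,B,C,D,E], logical=[B,C,D,E,A]
After op 5 (rotate(+2)): offset=3, physical=[A,B,C,D,E], logical=[D,E,A,B,C]
After op 6 (rotate(-2)): offset=1, physical=[A,B,C,D,E], logical=[B,C,D,E,A]
After op 7 (rotate(-1)): offset=0, physical=[A,B,C,D,E], logical=[A,B,C,D,E]
After op 8 (rotate(+1)): offset=1, physical=[A,B,C,D,E], logical=[B,C,D,E,A]
After op 9 (rotate(+1)): offset=2, physical=[A,B,C,D,E], logical=[C,D,E,A,B]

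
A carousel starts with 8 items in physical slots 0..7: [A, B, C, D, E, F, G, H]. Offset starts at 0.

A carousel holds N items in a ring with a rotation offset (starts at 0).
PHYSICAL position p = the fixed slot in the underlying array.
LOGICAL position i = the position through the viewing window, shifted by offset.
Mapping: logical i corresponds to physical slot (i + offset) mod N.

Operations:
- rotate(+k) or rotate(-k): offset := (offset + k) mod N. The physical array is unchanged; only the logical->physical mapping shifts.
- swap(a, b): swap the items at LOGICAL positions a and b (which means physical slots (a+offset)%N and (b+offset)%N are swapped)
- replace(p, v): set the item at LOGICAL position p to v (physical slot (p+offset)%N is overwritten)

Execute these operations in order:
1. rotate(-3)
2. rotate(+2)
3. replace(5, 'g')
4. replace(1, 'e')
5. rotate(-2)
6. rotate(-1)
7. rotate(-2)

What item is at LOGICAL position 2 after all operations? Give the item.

Answer: g

Derivation:
After op 1 (rotate(-3)): offset=5, physical=[A,B,C,D,E,F,G,H], logical=[F,G,H,A,B,C,D,E]
After op 2 (rotate(+2)): offset=7, physical=[A,B,C,D,E,F,G,H], logical=[H,A,B,C,D,E,F,G]
After op 3 (replace(5, 'g')): offset=7, physical=[A,B,C,D,g,F,G,H], logical=[H,A,B,C,D,g,F,G]
After op 4 (replace(1, 'e')): offset=7, physical=[e,B,C,D,g,F,G,H], logical=[H,e,B,C,D,g,F,G]
After op 5 (rotate(-2)): offset=5, physical=[e,B,C,D,g,F,G,H], logical=[F,G,H,e,B,C,D,g]
After op 6 (rotate(-1)): offset=4, physical=[e,B,C,D,g,F,G,H], logical=[g,F,G,H,e,B,C,D]
After op 7 (rotate(-2)): offset=2, physical=[e,B,C,D,g,F,G,H], logical=[C,D,g,F,G,H,e,B]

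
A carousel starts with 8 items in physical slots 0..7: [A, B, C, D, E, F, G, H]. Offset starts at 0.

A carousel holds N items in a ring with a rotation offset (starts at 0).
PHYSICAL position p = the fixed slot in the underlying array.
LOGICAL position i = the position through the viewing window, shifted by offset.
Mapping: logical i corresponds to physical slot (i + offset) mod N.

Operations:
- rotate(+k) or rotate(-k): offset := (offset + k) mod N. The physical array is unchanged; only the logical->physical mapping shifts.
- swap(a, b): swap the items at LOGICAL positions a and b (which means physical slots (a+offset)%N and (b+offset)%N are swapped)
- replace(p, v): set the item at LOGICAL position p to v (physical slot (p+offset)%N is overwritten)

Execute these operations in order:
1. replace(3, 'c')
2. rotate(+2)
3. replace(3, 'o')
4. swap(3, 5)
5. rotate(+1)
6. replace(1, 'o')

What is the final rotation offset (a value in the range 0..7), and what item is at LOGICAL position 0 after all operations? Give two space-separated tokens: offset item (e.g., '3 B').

After op 1 (replace(3, 'c')): offset=0, physical=[A,B,C,c,E,F,G,H], logical=[A,B,C,c,E,F,G,H]
After op 2 (rotate(+2)): offset=2, physical=[A,B,C,c,E,F,G,H], logical=[C,c,E,F,G,H,A,B]
After op 3 (replace(3, 'o')): offset=2, physical=[A,B,C,c,E,o,G,H], logical=[C,c,E,o,G,H,A,B]
After op 4 (swap(3, 5)): offset=2, physical=[A,B,C,c,E,H,G,o], logical=[C,c,E,H,G,o,A,B]
After op 5 (rotate(+1)): offset=3, physical=[A,B,C,c,E,H,G,o], logical=[c,E,H,G,o,A,B,C]
After op 6 (replace(1, 'o')): offset=3, physical=[A,B,C,c,o,H,G,o], logical=[c,o,H,G,o,A,B,C]

Answer: 3 c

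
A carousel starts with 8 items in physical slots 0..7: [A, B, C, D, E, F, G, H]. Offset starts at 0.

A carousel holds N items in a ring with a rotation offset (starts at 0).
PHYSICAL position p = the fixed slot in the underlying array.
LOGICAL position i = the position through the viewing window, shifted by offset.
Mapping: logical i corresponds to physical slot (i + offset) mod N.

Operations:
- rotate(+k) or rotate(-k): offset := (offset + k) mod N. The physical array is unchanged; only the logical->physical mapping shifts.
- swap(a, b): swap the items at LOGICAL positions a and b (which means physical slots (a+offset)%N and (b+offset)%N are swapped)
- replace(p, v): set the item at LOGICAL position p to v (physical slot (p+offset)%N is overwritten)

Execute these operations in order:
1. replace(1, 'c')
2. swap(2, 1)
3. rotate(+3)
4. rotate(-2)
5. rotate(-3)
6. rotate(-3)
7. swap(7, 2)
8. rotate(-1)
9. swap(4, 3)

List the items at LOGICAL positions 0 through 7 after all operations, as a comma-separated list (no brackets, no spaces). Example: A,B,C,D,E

Answer: F,D,E,G,c,H,A,C

Derivation:
After op 1 (replace(1, 'c')): offset=0, physical=[A,c,C,D,E,F,G,H], logical=[A,c,C,D,E,F,G,H]
After op 2 (swap(2, 1)): offset=0, physical=[A,C,c,D,E,F,G,H], logical=[A,C,c,D,E,F,G,H]
After op 3 (rotate(+3)): offset=3, physical=[A,C,c,D,E,F,G,H], logical=[D,E,F,G,H,A,C,c]
After op 4 (rotate(-2)): offset=1, physical=[A,C,c,D,E,F,G,H], logical=[C,c,D,E,F,G,H,A]
After op 5 (rotate(-3)): offset=6, physical=[A,C,c,D,E,F,G,H], logical=[G,H,A,C,c,D,E,F]
After op 6 (rotate(-3)): offset=3, physical=[A,C,c,D,E,F,G,H], logical=[D,E,F,G,H,A,C,c]
After op 7 (swap(7, 2)): offset=3, physical=[A,C,F,D,E,c,G,H], logical=[D,E,c,G,H,A,C,F]
After op 8 (rotate(-1)): offset=2, physical=[A,C,F,D,E,c,G,H], logical=[F,D,E,c,G,H,A,C]
After op 9 (swap(4, 3)): offset=2, physical=[A,C,F,D,E,G,c,H], logical=[F,D,E,G,c,H,A,C]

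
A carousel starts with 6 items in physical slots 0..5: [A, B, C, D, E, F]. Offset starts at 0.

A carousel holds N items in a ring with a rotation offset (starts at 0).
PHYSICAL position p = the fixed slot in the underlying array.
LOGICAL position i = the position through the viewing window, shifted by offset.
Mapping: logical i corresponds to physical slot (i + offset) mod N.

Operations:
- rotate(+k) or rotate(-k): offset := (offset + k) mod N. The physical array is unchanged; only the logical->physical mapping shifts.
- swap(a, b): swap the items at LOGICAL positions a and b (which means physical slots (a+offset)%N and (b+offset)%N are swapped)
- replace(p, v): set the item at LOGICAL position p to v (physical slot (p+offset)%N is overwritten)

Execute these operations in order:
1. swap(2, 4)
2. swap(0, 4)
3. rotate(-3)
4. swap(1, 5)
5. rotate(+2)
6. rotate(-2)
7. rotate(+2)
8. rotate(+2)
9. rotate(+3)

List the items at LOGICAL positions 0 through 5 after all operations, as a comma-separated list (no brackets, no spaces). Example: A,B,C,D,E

After op 1 (swap(2, 4)): offset=0, physical=[A,B,E,D,C,F], logical=[A,B,E,D,C,F]
After op 2 (swap(0, 4)): offset=0, physical=[C,B,E,D,A,F], logical=[C,B,E,D,A,F]
After op 3 (rotate(-3)): offset=3, physical=[C,B,E,D,A,F], logical=[D,A,F,C,B,E]
After op 4 (swap(1, 5)): offset=3, physical=[C,B,A,D,E,F], logical=[D,E,F,C,B,A]
After op 5 (rotate(+2)): offset=5, physical=[C,B,A,D,E,F], logical=[F,C,B,A,D,E]
After op 6 (rotate(-2)): offset=3, physical=[C,B,A,D,E,F], logical=[D,E,F,C,B,A]
After op 7 (rotate(+2)): offset=5, physical=[C,B,A,D,E,F], logical=[F,C,B,A,D,E]
After op 8 (rotate(+2)): offset=1, physical=[C,B,A,D,E,F], logical=[B,A,D,E,F,C]
After op 9 (rotate(+3)): offset=4, physical=[C,B,A,D,E,F], logical=[E,F,C,B,A,D]

Answer: E,F,C,B,A,D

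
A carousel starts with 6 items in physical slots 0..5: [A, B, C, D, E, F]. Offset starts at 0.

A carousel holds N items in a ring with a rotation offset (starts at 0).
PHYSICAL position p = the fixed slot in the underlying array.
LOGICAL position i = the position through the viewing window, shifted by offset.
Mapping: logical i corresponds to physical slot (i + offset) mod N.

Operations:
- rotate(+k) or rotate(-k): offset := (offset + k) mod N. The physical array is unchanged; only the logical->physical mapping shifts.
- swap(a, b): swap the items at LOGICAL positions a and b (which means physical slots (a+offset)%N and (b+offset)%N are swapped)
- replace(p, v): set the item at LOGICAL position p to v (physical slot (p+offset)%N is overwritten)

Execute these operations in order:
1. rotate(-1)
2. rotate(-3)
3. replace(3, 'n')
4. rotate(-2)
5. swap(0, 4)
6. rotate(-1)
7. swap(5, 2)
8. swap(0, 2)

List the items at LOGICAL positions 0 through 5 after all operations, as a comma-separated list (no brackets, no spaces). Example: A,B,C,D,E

After op 1 (rotate(-1)): offset=5, physical=[A,B,C,D,E,F], logical=[F,A,B,C,D,E]
After op 2 (rotate(-3)): offset=2, physical=[A,B,C,D,E,F], logical=[C,D,E,F,A,B]
After op 3 (replace(3, 'n')): offset=2, physical=[A,B,C,D,E,n], logical=[C,D,E,n,A,B]
After op 4 (rotate(-2)): offset=0, physical=[A,B,C,D,E,n], logical=[A,B,C,D,E,n]
After op 5 (swap(0, 4)): offset=0, physical=[E,B,C,D,A,n], logical=[E,B,C,D,A,n]
After op 6 (rotate(-1)): offset=5, physical=[E,B,C,D,A,n], logical=[n,E,B,C,D,A]
After op 7 (swap(5, 2)): offset=5, physical=[E,A,C,D,B,n], logical=[n,E,A,C,D,B]
After op 8 (swap(0, 2)): offset=5, physical=[E,n,C,D,B,A], logical=[A,E,n,C,D,B]

Answer: A,E,n,C,D,B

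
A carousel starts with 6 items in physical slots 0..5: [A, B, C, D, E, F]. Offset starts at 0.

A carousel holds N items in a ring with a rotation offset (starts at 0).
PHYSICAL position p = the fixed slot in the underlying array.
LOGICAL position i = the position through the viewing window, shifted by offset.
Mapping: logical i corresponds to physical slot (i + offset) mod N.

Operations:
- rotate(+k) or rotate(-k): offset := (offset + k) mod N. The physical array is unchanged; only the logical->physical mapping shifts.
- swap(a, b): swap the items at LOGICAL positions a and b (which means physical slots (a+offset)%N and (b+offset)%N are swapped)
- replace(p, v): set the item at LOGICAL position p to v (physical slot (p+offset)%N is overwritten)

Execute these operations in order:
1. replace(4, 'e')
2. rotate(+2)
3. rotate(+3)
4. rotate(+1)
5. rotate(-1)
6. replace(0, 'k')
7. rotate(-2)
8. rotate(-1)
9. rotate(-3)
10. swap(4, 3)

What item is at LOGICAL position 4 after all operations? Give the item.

After op 1 (replace(4, 'e')): offset=0, physical=[A,B,C,D,e,F], logical=[A,B,C,D,e,F]
After op 2 (rotate(+2)): offset=2, physical=[A,B,C,D,e,F], logical=[C,D,e,F,A,B]
After op 3 (rotate(+3)): offset=5, physical=[A,B,C,D,e,F], logical=[F,A,B,C,D,e]
After op 4 (rotate(+1)): offset=0, physical=[A,B,C,D,e,F], logical=[A,B,C,D,e,F]
After op 5 (rotate(-1)): offset=5, physical=[A,B,C,D,e,F], logical=[F,A,B,C,D,e]
After op 6 (replace(0, 'k')): offset=5, physical=[A,B,C,D,e,k], logical=[k,A,B,C,D,e]
After op 7 (rotate(-2)): offset=3, physical=[A,B,C,D,e,k], logical=[D,e,k,A,B,C]
After op 8 (rotate(-1)): offset=2, physical=[A,B,C,D,e,k], logical=[C,D,e,k,A,B]
After op 9 (rotate(-3)): offset=5, physical=[A,B,C,D,e,k], logical=[k,A,B,C,D,e]
After op 10 (swap(4, 3)): offset=5, physical=[A,B,D,C,e,k], logical=[k,A,B,D,C,e]

Answer: C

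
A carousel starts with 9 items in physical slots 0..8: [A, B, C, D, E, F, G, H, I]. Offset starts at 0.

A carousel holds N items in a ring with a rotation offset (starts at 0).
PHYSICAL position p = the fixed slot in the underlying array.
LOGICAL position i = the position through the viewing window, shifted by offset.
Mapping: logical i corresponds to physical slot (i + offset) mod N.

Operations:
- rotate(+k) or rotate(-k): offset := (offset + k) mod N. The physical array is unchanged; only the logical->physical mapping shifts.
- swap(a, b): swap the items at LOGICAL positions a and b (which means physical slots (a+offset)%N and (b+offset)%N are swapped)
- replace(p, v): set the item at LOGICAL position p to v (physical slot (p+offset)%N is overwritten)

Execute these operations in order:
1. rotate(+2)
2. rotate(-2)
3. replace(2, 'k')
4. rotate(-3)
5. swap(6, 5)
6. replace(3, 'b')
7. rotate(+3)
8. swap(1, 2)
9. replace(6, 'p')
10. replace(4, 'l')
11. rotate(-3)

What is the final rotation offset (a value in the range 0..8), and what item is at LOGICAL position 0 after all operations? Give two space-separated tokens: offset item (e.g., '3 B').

After op 1 (rotate(+2)): offset=2, physical=[A,B,C,D,E,F,G,H,I], logical=[C,D,E,F,G,H,I,A,B]
After op 2 (rotate(-2)): offset=0, physical=[A,B,C,D,E,F,G,H,I], logical=[A,B,C,D,E,F,G,H,I]
After op 3 (replace(2, 'k')): offset=0, physical=[A,B,k,D,E,F,G,H,I], logical=[A,B,k,D,E,F,G,H,I]
After op 4 (rotate(-3)): offset=6, physical=[A,B,k,D,E,F,G,H,I], logical=[G,H,I,A,B,k,D,E,F]
After op 5 (swap(6, 5)): offset=6, physical=[A,B,D,k,E,F,G,H,I], logical=[G,H,I,A,B,D,k,E,F]
After op 6 (replace(3, 'b')): offset=6, physical=[b,B,D,k,E,F,G,H,I], logical=[G,H,I,b,B,D,k,E,F]
After op 7 (rotate(+3)): offset=0, physical=[b,B,D,k,E,F,G,H,I], logical=[b,B,D,k,E,F,G,H,I]
After op 8 (swap(1, 2)): offset=0, physical=[b,D,B,k,E,F,G,H,I], logical=[b,D,B,k,E,F,G,H,I]
After op 9 (replace(6, 'p')): offset=0, physical=[b,D,B,k,E,F,p,H,I], logical=[b,D,B,k,E,F,p,H,I]
After op 10 (replace(4, 'l')): offset=0, physical=[b,D,B,k,l,F,p,H,I], logical=[b,D,B,k,l,F,p,H,I]
After op 11 (rotate(-3)): offset=6, physical=[b,D,B,k,l,F,p,H,I], logical=[p,H,I,b,D,B,k,l,F]

Answer: 6 p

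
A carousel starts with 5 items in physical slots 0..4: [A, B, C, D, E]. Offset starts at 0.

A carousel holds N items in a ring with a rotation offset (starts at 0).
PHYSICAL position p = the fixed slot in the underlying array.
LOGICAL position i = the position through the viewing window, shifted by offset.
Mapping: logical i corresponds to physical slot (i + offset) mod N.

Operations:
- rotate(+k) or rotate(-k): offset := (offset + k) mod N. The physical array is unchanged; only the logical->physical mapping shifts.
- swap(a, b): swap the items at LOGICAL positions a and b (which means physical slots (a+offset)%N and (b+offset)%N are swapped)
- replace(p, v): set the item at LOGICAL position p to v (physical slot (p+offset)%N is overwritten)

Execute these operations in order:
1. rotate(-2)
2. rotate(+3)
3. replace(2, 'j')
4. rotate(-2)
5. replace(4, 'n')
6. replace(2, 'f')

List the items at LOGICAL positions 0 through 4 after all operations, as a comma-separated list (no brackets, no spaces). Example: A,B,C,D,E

After op 1 (rotate(-2)): offset=3, physical=[A,B,C,D,E], logical=[D,E,A,B,C]
After op 2 (rotate(+3)): offset=1, physical=[A,B,C,D,E], logical=[B,C,D,E,A]
After op 3 (replace(2, 'j')): offset=1, physical=[A,B,C,j,E], logical=[B,C,j,E,A]
After op 4 (rotate(-2)): offset=4, physical=[A,B,C,j,E], logical=[E,A,B,C,j]
After op 5 (replace(4, 'n')): offset=4, physical=[A,B,C,n,E], logical=[E,A,B,C,n]
After op 6 (replace(2, 'f')): offset=4, physical=[A,f,C,n,E], logical=[E,A,f,C,n]

Answer: E,A,f,C,n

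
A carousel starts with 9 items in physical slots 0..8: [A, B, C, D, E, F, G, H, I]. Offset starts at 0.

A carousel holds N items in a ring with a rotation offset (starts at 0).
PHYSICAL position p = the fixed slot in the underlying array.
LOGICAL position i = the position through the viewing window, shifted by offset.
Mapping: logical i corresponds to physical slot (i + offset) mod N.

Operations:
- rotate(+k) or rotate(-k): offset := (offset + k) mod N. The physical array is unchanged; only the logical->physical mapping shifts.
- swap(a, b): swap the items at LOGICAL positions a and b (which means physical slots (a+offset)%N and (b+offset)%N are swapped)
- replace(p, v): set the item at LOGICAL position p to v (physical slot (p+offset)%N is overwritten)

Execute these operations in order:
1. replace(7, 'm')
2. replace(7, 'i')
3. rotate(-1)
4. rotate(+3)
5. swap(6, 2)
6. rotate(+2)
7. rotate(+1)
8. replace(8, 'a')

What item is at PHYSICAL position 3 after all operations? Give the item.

After op 1 (replace(7, 'm')): offset=0, physical=[A,B,C,D,E,F,G,m,I], logical=[A,B,C,D,E,F,G,m,I]
After op 2 (replace(7, 'i')): offset=0, physical=[A,B,C,D,E,F,G,i,I], logical=[A,B,C,D,E,F,G,i,I]
After op 3 (rotate(-1)): offset=8, physical=[A,B,C,D,E,F,G,i,I], logical=[I,A,B,C,D,E,F,G,i]
After op 4 (rotate(+3)): offset=2, physical=[A,B,C,D,E,F,G,i,I], logical=[C,D,E,F,G,i,I,A,B]
After op 5 (swap(6, 2)): offset=2, physical=[A,B,C,D,I,F,G,i,E], logical=[C,D,I,F,G,i,E,A,B]
After op 6 (rotate(+2)): offset=4, physical=[A,B,C,D,I,F,G,i,E], logical=[I,F,G,i,E,A,B,C,D]
After op 7 (rotate(+1)): offset=5, physical=[A,B,C,D,I,F,G,i,E], logical=[F,G,i,E,A,B,C,D,I]
After op 8 (replace(8, 'a')): offset=5, physical=[A,B,C,D,a,F,G,i,E], logical=[F,G,i,E,A,B,C,D,a]

Answer: D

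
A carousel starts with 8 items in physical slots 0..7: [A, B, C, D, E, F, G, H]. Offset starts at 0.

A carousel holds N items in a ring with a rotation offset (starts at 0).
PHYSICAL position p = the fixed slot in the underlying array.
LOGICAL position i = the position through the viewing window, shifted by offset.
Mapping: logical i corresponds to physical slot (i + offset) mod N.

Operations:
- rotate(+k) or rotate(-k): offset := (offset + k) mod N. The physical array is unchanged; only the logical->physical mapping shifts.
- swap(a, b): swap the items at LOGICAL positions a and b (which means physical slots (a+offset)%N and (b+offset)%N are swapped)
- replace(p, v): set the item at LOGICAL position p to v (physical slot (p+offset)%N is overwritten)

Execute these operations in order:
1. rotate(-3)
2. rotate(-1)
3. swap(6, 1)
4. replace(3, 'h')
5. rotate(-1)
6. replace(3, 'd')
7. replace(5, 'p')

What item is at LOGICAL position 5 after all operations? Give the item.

Answer: p

Derivation:
After op 1 (rotate(-3)): offset=5, physical=[A,B,C,D,E,F,G,H], logical=[F,G,H,A,B,C,D,E]
After op 2 (rotate(-1)): offset=4, physical=[A,B,C,D,E,F,G,H], logical=[E,F,G,H,A,B,C,D]
After op 3 (swap(6, 1)): offset=4, physical=[A,B,F,D,E,C,G,H], logical=[E,C,G,H,A,B,F,D]
After op 4 (replace(3, 'h')): offset=4, physical=[A,B,F,D,E,C,G,h], logical=[E,C,G,h,A,B,F,D]
After op 5 (rotate(-1)): offset=3, physical=[A,B,F,D,E,C,G,h], logical=[D,E,C,G,h,A,B,F]
After op 6 (replace(3, 'd')): offset=3, physical=[A,B,F,D,E,C,d,h], logical=[D,E,C,d,h,A,B,F]
After op 7 (replace(5, 'p')): offset=3, physical=[p,B,F,D,E,C,d,h], logical=[D,E,C,d,h,p,B,F]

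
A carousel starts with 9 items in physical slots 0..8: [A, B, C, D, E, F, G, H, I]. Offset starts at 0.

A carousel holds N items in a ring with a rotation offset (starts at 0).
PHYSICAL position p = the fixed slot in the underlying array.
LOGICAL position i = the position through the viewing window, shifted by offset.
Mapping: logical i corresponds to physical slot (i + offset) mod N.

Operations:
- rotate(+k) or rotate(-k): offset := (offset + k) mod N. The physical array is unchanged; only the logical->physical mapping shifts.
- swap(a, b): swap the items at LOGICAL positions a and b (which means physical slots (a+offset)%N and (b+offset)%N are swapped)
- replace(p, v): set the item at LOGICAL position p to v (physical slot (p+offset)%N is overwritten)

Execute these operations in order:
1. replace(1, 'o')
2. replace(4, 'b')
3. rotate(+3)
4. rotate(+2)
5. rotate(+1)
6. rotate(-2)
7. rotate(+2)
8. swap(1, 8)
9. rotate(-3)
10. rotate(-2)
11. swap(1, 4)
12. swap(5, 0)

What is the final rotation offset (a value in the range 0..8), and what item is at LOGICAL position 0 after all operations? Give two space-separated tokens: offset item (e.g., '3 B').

After op 1 (replace(1, 'o')): offset=0, physical=[A,o,C,D,E,F,G,H,I], logical=[A,o,C,D,E,F,G,H,I]
After op 2 (replace(4, 'b')): offset=0, physical=[A,o,C,D,b,F,G,H,I], logical=[A,o,C,D,b,F,G,H,I]
After op 3 (rotate(+3)): offset=3, physical=[A,o,C,D,b,F,G,H,I], logical=[D,b,F,G,H,I,A,o,C]
After op 4 (rotate(+2)): offset=5, physical=[A,o,C,D,b,F,G,H,I], logical=[F,G,H,I,A,o,C,D,b]
After op 5 (rotate(+1)): offset=6, physical=[A,o,C,D,b,F,G,H,I], logical=[G,H,I,A,o,C,D,b,F]
After op 6 (rotate(-2)): offset=4, physical=[A,o,C,D,b,F,G,H,I], logical=[b,F,G,H,I,A,o,C,D]
After op 7 (rotate(+2)): offset=6, physical=[A,o,C,D,b,F,G,H,I], logical=[G,H,I,A,o,C,D,b,F]
After op 8 (swap(1, 8)): offset=6, physical=[A,o,C,D,b,H,G,F,I], logical=[G,F,I,A,o,C,D,b,H]
After op 9 (rotate(-3)): offset=3, physical=[A,o,C,D,b,H,G,F,I], logical=[D,b,H,G,F,I,A,o,C]
After op 10 (rotate(-2)): offset=1, physical=[A,o,C,D,b,H,G,F,I], logical=[o,C,D,b,H,G,F,I,A]
After op 11 (swap(1, 4)): offset=1, physical=[A,o,H,D,b,C,G,F,I], logical=[o,H,D,b,C,G,F,I,A]
After op 12 (swap(5, 0)): offset=1, physical=[A,G,H,D,b,C,o,F,I], logical=[G,H,D,b,C,o,F,I,A]

Answer: 1 G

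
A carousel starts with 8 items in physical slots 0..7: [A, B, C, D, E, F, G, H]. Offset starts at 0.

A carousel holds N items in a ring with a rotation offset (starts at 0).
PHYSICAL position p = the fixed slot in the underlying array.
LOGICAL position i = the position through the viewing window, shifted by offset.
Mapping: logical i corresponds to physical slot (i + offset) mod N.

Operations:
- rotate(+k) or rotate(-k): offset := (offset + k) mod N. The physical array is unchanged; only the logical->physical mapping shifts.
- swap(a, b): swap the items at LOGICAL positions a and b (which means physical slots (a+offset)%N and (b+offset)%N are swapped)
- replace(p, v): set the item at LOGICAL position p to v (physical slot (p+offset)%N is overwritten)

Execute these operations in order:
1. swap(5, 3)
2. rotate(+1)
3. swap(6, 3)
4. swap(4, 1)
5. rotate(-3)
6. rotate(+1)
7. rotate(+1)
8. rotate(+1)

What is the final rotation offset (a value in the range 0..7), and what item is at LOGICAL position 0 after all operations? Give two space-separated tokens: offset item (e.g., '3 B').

Answer: 1 B

Derivation:
After op 1 (swap(5, 3)): offset=0, physical=[A,B,C,F,E,D,G,H], logical=[A,B,C,F,E,D,G,H]
After op 2 (rotate(+1)): offset=1, physical=[A,B,C,F,E,D,G,H], logical=[B,C,F,E,D,G,H,A]
After op 3 (swap(6, 3)): offset=1, physical=[A,B,C,F,H,D,G,E], logical=[B,C,F,H,D,G,E,A]
After op 4 (swap(4, 1)): offset=1, physical=[A,B,D,F,H,C,G,E], logical=[B,D,F,H,C,G,E,A]
After op 5 (rotate(-3)): offset=6, physical=[A,B,D,F,H,C,G,E], logical=[G,E,A,B,D,F,H,C]
After op 6 (rotate(+1)): offset=7, physical=[A,B,D,F,H,C,G,E], logical=[E,A,B,D,F,H,C,G]
After op 7 (rotate(+1)): offset=0, physical=[A,B,D,F,H,C,G,E], logical=[A,B,D,F,H,C,G,E]
After op 8 (rotate(+1)): offset=1, physical=[A,B,D,F,H,C,G,E], logical=[B,D,F,H,C,G,E,A]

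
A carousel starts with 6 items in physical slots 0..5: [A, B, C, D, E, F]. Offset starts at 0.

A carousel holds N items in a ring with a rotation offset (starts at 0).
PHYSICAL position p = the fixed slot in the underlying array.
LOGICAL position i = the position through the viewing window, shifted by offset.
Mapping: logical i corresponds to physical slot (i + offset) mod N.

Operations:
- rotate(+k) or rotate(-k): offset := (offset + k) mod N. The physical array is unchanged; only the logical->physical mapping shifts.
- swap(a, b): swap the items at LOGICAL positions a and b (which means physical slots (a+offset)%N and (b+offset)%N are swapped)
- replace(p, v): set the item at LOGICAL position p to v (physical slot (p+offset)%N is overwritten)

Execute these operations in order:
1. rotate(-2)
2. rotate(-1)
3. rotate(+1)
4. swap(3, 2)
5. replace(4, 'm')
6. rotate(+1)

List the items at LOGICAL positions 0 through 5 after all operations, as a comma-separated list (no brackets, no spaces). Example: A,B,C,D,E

After op 1 (rotate(-2)): offset=4, physical=[A,B,C,D,E,F], logical=[E,F,A,B,C,D]
After op 2 (rotate(-1)): offset=3, physical=[A,B,C,D,E,F], logical=[D,E,F,A,B,C]
After op 3 (rotate(+1)): offset=4, physical=[A,B,C,D,E,F], logical=[E,F,A,B,C,D]
After op 4 (swap(3, 2)): offset=4, physical=[B,A,C,D,E,F], logical=[E,F,B,A,C,D]
After op 5 (replace(4, 'm')): offset=4, physical=[B,A,m,D,E,F], logical=[E,F,B,A,m,D]
After op 6 (rotate(+1)): offset=5, physical=[B,A,m,D,E,F], logical=[F,B,A,m,D,E]

Answer: F,B,A,m,D,E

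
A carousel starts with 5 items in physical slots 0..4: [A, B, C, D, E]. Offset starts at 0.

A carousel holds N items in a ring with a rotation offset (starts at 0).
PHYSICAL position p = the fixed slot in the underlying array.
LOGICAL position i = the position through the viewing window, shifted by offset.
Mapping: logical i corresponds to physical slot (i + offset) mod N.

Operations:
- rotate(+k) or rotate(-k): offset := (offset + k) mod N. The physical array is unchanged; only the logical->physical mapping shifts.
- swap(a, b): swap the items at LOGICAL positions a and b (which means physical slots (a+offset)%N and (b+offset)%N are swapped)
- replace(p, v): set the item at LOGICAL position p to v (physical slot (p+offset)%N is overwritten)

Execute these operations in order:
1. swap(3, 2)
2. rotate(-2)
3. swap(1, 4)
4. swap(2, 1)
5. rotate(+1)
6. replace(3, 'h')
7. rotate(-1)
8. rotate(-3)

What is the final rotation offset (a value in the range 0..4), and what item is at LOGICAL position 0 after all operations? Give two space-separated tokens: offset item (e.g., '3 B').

After op 1 (swap(3, 2)): offset=0, physical=[A,B,D,C,E], logical=[A,B,D,C,E]
After op 2 (rotate(-2)): offset=3, physical=[A,B,D,C,E], logical=[C,E,A,B,D]
After op 3 (swap(1, 4)): offset=3, physical=[A,B,E,C,D], logical=[C,D,A,B,E]
After op 4 (swap(2, 1)): offset=3, physical=[D,B,E,C,A], logical=[C,A,D,B,E]
After op 5 (rotate(+1)): offset=4, physical=[D,B,E,C,A], logical=[A,D,B,E,C]
After op 6 (replace(3, 'h')): offset=4, physical=[D,B,h,C,A], logical=[A,D,B,h,C]
After op 7 (rotate(-1)): offset=3, physical=[D,B,h,C,A], logical=[C,A,D,B,h]
After op 8 (rotate(-3)): offset=0, physical=[D,B,h,C,A], logical=[D,B,h,C,A]

Answer: 0 D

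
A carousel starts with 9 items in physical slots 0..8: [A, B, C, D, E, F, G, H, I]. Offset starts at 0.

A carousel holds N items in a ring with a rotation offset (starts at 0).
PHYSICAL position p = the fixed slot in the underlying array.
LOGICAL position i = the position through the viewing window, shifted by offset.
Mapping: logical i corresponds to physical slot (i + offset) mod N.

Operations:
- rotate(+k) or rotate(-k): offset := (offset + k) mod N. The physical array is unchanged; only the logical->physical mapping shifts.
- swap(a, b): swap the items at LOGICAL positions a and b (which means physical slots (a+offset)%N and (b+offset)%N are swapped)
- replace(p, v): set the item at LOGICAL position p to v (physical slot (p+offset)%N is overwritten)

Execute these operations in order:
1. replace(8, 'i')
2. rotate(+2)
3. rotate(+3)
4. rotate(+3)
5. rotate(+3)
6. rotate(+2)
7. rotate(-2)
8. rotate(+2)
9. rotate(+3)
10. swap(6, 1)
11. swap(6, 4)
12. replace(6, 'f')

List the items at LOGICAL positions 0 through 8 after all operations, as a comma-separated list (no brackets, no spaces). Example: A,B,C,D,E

After op 1 (replace(8, 'i')): offset=0, physical=[A,B,C,D,E,F,G,H,i], logical=[A,B,C,D,E,F,G,H,i]
After op 2 (rotate(+2)): offset=2, physical=[A,B,C,D,E,F,G,H,i], logical=[C,D,E,F,G,H,i,A,B]
After op 3 (rotate(+3)): offset=5, physical=[A,B,C,D,E,F,G,H,i], logical=[F,G,H,i,A,B,C,D,E]
After op 4 (rotate(+3)): offset=8, physical=[A,B,C,D,E,F,G,H,i], logical=[i,A,B,C,D,E,F,G,H]
After op 5 (rotate(+3)): offset=2, physical=[A,B,C,D,E,F,G,H,i], logical=[C,D,E,F,G,H,i,A,B]
After op 6 (rotate(+2)): offset=4, physical=[A,B,C,D,E,F,G,H,i], logical=[E,F,G,H,i,A,B,C,D]
After op 7 (rotate(-2)): offset=2, physical=[A,B,C,D,E,F,G,H,i], logical=[C,D,E,F,G,H,i,A,B]
After op 8 (rotate(+2)): offset=4, physical=[A,B,C,D,E,F,G,H,i], logical=[E,F,G,H,i,A,B,C,D]
After op 9 (rotate(+3)): offset=7, physical=[A,B,C,D,E,F,G,H,i], logical=[H,i,A,B,C,D,E,F,G]
After op 10 (swap(6, 1)): offset=7, physical=[A,B,C,D,i,F,G,H,E], logical=[H,E,A,B,C,D,i,F,G]
After op 11 (swap(6, 4)): offset=7, physical=[A,B,i,D,C,F,G,H,E], logical=[H,E,A,B,i,D,C,F,G]
After op 12 (replace(6, 'f')): offset=7, physical=[A,B,i,D,f,F,G,H,E], logical=[H,E,A,B,i,D,f,F,G]

Answer: H,E,A,B,i,D,f,F,G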